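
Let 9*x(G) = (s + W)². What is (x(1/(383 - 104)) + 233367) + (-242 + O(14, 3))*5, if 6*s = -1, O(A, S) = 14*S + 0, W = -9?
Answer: 75289933/324 ≈ 2.3238e+5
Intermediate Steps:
O(A, S) = 14*S
s = -⅙ (s = (⅙)*(-1) = -⅙ ≈ -0.16667)
x(G) = 3025/324 (x(G) = (-⅙ - 9)²/9 = (-55/6)²/9 = (⅑)*(3025/36) = 3025/324)
(x(1/(383 - 104)) + 233367) + (-242 + O(14, 3))*5 = (3025/324 + 233367) + (-242 + 14*3)*5 = 75613933/324 + (-242 + 42)*5 = 75613933/324 - 200*5 = 75613933/324 - 1000 = 75289933/324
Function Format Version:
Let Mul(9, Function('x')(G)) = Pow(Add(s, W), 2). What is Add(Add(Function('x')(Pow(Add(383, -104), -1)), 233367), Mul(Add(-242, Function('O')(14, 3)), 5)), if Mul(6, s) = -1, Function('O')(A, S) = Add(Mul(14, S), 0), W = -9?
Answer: Rational(75289933, 324) ≈ 2.3238e+5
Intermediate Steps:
Function('O')(A, S) = Mul(14, S)
s = Rational(-1, 6) (s = Mul(Rational(1, 6), -1) = Rational(-1, 6) ≈ -0.16667)
Function('x')(G) = Rational(3025, 324) (Function('x')(G) = Mul(Rational(1, 9), Pow(Add(Rational(-1, 6), -9), 2)) = Mul(Rational(1, 9), Pow(Rational(-55, 6), 2)) = Mul(Rational(1, 9), Rational(3025, 36)) = Rational(3025, 324))
Add(Add(Function('x')(Pow(Add(383, -104), -1)), 233367), Mul(Add(-242, Function('O')(14, 3)), 5)) = Add(Add(Rational(3025, 324), 233367), Mul(Add(-242, Mul(14, 3)), 5)) = Add(Rational(75613933, 324), Mul(Add(-242, 42), 5)) = Add(Rational(75613933, 324), Mul(-200, 5)) = Add(Rational(75613933, 324), -1000) = Rational(75289933, 324)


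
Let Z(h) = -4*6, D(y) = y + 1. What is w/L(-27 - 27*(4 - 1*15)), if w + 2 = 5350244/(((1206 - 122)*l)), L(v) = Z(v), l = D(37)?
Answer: -1316965/247152 ≈ -5.3286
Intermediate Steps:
D(y) = 1 + y
Z(h) = -24
l = 38 (l = 1 + 37 = 38)
L(v) = -24
w = 1316965/10298 (w = -2 + 5350244/(((1206 - 122)*38)) = -2 + 5350244/((1084*38)) = -2 + 5350244/41192 = -2 + 5350244*(1/41192) = -2 + 1337561/10298 = 1316965/10298 ≈ 127.89)
w/L(-27 - 27*(4 - 1*15)) = (1316965/10298)/(-24) = (1316965/10298)*(-1/24) = -1316965/247152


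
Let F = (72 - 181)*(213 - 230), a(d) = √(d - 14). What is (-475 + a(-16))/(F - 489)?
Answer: -475/1364 + I*√30/1364 ≈ -0.34824 + 0.0040156*I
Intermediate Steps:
a(d) = √(-14 + d)
F = 1853 (F = -109*(-17) = 1853)
(-475 + a(-16))/(F - 489) = (-475 + √(-14 - 16))/(1853 - 489) = (-475 + √(-30))/1364 = (-475 + I*√30)*(1/1364) = -475/1364 + I*√30/1364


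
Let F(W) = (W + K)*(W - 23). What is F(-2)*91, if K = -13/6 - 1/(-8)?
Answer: 220675/24 ≈ 9194.8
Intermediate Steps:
K = -49/24 (K = -13*⅙ - 1*(-⅛) = -13/6 + ⅛ = -49/24 ≈ -2.0417)
F(W) = (-23 + W)*(-49/24 + W) (F(W) = (W - 49/24)*(W - 23) = (-49/24 + W)*(-23 + W) = (-23 + W)*(-49/24 + W))
F(-2)*91 = (1127/24 + (-2)² - 601/24*(-2))*91 = (1127/24 + 4 + 601/12)*91 = (2425/24)*91 = 220675/24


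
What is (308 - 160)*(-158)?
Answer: -23384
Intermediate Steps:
(308 - 160)*(-158) = 148*(-158) = -23384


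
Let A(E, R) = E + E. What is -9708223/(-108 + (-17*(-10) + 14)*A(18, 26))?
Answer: -9708223/6516 ≈ -1489.9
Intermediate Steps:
A(E, R) = 2*E
-9708223/(-108 + (-17*(-10) + 14)*A(18, 26)) = -9708223/(-108 + (-17*(-10) + 14)*(2*18)) = -9708223/(-108 + (170 + 14)*36) = -9708223/(-108 + 184*36) = -9708223/(-108 + 6624) = -9708223/6516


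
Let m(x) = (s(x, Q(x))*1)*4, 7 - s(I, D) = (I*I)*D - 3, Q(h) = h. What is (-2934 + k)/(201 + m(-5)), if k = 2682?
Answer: -84/247 ≈ -0.34008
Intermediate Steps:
s(I, D) = 10 - D*I² (s(I, D) = 7 - ((I*I)*D - 3) = 7 - (I²*D - 3) = 7 - (D*I² - 3) = 7 - (-3 + D*I²) = 7 + (3 - D*I²) = 10 - D*I²)
m(x) = 40 - 4*x³ (m(x) = ((10 - x*x²)*1)*4 = ((10 - x³)*1)*4 = (10 - x³)*4 = 40 - 4*x³)
(-2934 + k)/(201 + m(-5)) = (-2934 + 2682)/(201 + (40 - 4*(-5)³)) = -252/(201 + (40 - 4*(-125))) = -252/(201 + (40 + 500)) = -252/(201 + 540) = -252/741 = -252*1/741 = -84/247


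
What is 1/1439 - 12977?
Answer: -18673902/1439 ≈ -12977.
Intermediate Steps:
1/1439 - 12977 = -18673902/1439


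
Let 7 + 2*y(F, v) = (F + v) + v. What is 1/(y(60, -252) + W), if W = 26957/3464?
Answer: -3464/754175 ≈ -0.0045931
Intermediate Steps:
W = 26957/3464 (W = 26957*(1/3464) = 26957/3464 ≈ 7.7820)
y(F, v) = -7/2 + v + F/2 (y(F, v) = -7/2 + ((F + v) + v)/2 = -7/2 + (F + 2*v)/2 = -7/2 + (v + F/2) = -7/2 + v + F/2)
1/(y(60, -252) + W) = 1/((-7/2 - 252 + (½)*60) + 26957/3464) = 1/((-7/2 - 252 + 30) + 26957/3464) = 1/(-451/2 + 26957/3464) = 1/(-754175/3464) = -3464/754175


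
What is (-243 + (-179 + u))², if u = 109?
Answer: 97969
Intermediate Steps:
(-243 + (-179 + u))² = (-243 + (-179 + 109))² = (-243 - 70)² = (-313)² = 97969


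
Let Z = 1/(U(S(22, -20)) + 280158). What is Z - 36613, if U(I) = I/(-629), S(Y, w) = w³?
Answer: -6452213136537/176227382 ≈ -36613.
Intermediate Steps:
U(I) = -I/629 (U(I) = I*(-1/629) = -I/629)
Z = 629/176227382 (Z = 1/(-1/629*(-20)³ + 280158) = 1/(-1/629*(-8000) + 280158) = 1/(8000/629 + 280158) = 1/(176227382/629) = 629/176227382 ≈ 3.5693e-6)
Z - 36613 = 629/176227382 - 36613 = -6452213136537/176227382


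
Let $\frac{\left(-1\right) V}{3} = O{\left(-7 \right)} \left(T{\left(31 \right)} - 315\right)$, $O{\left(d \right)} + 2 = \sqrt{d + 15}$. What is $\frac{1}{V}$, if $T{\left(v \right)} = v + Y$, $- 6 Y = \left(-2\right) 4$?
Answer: $\frac{1}{1696} + \frac{\sqrt{2}}{1696} \approx 0.0014235$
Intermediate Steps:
$O{\left(d \right)} = -2 + \sqrt{15 + d}$ ($O{\left(d \right)} = -2 + \sqrt{d + 15} = -2 + \sqrt{15 + d}$)
$Y = \frac{4}{3}$ ($Y = - \frac{\left(-2\right) 4}{6} = \left(- \frac{1}{6}\right) \left(-8\right) = \frac{4}{3} \approx 1.3333$)
$T{\left(v \right)} = \frac{4}{3} + v$ ($T{\left(v \right)} = v + \frac{4}{3} = \frac{4}{3} + v$)
$V = -1696 + 1696 \sqrt{2}$ ($V = - 3 \left(-2 + \sqrt{15 - 7}\right) \left(\left(\frac{4}{3} + 31\right) - 315\right) = - 3 \left(-2 + \sqrt{8}\right) \left(\frac{97}{3} - 315\right) = - 3 \left(-2 + 2 \sqrt{2}\right) \left(- \frac{848}{3}\right) = - 3 \left(\frac{1696}{3} - \frac{1696 \sqrt{2}}{3}\right) = -1696 + 1696 \sqrt{2} \approx 702.51$)
$\frac{1}{V} = \frac{1}{-1696 + 1696 \sqrt{2}}$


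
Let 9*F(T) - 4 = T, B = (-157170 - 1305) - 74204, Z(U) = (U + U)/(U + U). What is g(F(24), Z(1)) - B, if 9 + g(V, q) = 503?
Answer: 233173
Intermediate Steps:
Z(U) = 1 (Z(U) = (2*U)/((2*U)) = (2*U)*(1/(2*U)) = 1)
B = -232679 (B = -158475 - 74204 = -232679)
F(T) = 4/9 + T/9
g(V, q) = 494 (g(V, q) = -9 + 503 = 494)
g(F(24), Z(1)) - B = 494 - 1*(-232679) = 494 + 232679 = 233173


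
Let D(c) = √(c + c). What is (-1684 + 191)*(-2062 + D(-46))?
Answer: 3078566 - 2986*I*√23 ≈ 3.0786e+6 - 14320.0*I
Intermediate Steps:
D(c) = √2*√c (D(c) = √(2*c) = √2*√c)
(-1684 + 191)*(-2062 + D(-46)) = (-1684 + 191)*(-2062 + √2*√(-46)) = -1493*(-2062 + √2*(I*√46)) = -1493*(-2062 + 2*I*√23) = 3078566 - 2986*I*√23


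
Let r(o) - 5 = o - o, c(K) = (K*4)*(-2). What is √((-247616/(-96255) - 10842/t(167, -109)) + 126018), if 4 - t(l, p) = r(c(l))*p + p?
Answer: √14040434364556961445/10555965 ≈ 354.97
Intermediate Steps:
c(K) = -8*K (c(K) = (4*K)*(-2) = -8*K)
r(o) = 5 (r(o) = 5 + (o - o) = 5 + 0 = 5)
t(l, p) = 4 - 6*p (t(l, p) = 4 - (5*p + p) = 4 - 6*p)
√((-247616/(-96255) - 10842/t(167, -109)) + 126018) = √((-247616/(-96255) - 10842/(4 - 6*(-109))) + 126018) = √((-247616*(-1/96255) - 10842/(4 + 654)) + 126018) = √((247616/96255 - 10842/658) + 126018) = √((247616/96255 - 10842*1/658) + 126018) = √((247616/96255 - 5421/329) + 126018) = √(-440332691/31667895 + 126018) = √(3990284459419/31667895) = √14040434364556961445/10555965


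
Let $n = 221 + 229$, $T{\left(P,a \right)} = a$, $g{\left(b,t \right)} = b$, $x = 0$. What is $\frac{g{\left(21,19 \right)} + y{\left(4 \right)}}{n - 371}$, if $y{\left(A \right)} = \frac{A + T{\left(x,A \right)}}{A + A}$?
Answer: $\frac{22}{79} \approx 0.27848$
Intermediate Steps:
$n = 450$
$y{\left(A \right)} = 1$ ($y{\left(A \right)} = \frac{A + A}{A + A} = \frac{2 A}{2 A} = 2 A \frac{1}{2 A} = 1$)
$\frac{g{\left(21,19 \right)} + y{\left(4 \right)}}{n - 371} = \frac{21 + 1}{450 - 371} = \frac{22}{79}$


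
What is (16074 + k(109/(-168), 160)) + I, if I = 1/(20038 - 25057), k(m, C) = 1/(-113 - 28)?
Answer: 3791742362/235893 ≈ 16074.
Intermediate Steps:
k(m, C) = -1/141 (k(m, C) = 1/(-141) = -1/141)
I = -1/5019 (I = 1/(-5019) = -1/5019 ≈ -0.00019924)
(16074 + k(109/(-168), 160)) + I = (16074 - 1/141) - 1/5019 = 2266433/141 - 1/5019 = 3791742362/235893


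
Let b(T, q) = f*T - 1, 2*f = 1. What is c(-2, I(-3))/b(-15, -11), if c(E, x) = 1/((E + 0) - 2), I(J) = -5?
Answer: 1/34 ≈ 0.029412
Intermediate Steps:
f = ½ (f = (½)*1 = ½ ≈ 0.50000)
b(T, q) = -1 + T/2 (b(T, q) = T/2 - 1 = -1 + T/2)
c(E, x) = 1/(-2 + E) (c(E, x) = 1/(E - 2) = 1/(-2 + E))
c(-2, I(-3))/b(-15, -11) = 1/((-1 + (½)*(-15))*(-2 - 2)) = 1/(-1 - 15/2*(-4)) = -¼/(-17/2) = -2/17*(-¼) = 1/34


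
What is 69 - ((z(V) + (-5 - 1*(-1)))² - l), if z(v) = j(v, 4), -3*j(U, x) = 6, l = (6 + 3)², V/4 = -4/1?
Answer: 114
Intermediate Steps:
V = -16 (V = 4*(-4/1) = 4*(-4*1) = 4*(-4) = -16)
l = 81 (l = 9² = 81)
j(U, x) = -2 (j(U, x) = -⅓*6 = -2)
z(v) = -2
69 - ((z(V) + (-5 - 1*(-1)))² - l) = 69 - ((-2 + (-5 - 1*(-1)))² - 1*81) = 69 - ((-2 + (-5 + 1))² - 81) = 69 - ((-2 - 4)² - 81) = 69 - ((-6)² - 81) = 69 - (36 - 81) = 69 - 1*(-45) = 69 + 45 = 114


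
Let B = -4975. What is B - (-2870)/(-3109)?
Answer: -15470145/3109 ≈ -4975.9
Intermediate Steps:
B - (-2870)/(-3109) = -4975 - (-2870)/(-3109) = -4975 - (-2870)*(-1)/3109 = -4975 - 1*2870/3109 = -4975 - 2870/3109 = -15470145/3109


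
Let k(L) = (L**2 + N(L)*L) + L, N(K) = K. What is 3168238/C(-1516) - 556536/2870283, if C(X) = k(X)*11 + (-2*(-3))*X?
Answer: -3171880951601/24175369974730 ≈ -0.13120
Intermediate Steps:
k(L) = L + 2*L**2 (k(L) = (L**2 + L*L) + L = (L**2 + L**2) + L = 2*L**2 + L = L + 2*L**2)
C(X) = 6*X + 11*X*(1 + 2*X) (C(X) = (X*(1 + 2*X))*11 + (-2*(-3))*X = 11*X*(1 + 2*X) + 6*X = 6*X + 11*X*(1 + 2*X))
3168238/C(-1516) - 556536/2870283 = 3168238/((-1516*(17 + 22*(-1516)))) - 556536/2870283 = 3168238/((-1516*(17 - 33352))) - 556536*1/2870283 = 3168238/((-1516*(-33335))) - 185512/956761 = 3168238/50535860 - 185512/956761 = 3168238*(1/50535860) - 185512/956761 = 1584119/25267930 - 185512/956761 = -3171880951601/24175369974730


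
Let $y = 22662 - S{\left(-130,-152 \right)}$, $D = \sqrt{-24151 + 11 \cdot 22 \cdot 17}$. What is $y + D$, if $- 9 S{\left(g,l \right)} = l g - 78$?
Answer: $\frac{223640}{9} + i \sqrt{20037} \approx 24849.0 + 141.55 i$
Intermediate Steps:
$S{\left(g,l \right)} = \frac{26}{3} - \frac{g l}{9}$ ($S{\left(g,l \right)} = - \frac{l g - 78}{9} = - \frac{g l - 78}{9} = - \frac{-78 + g l}{9} = \frac{26}{3} - \frac{g l}{9}$)
$D = i \sqrt{20037}$ ($D = \sqrt{-24151 + 242 \cdot 17} = \sqrt{-24151 + 4114} = \sqrt{-20037} = i \sqrt{20037} \approx 141.55 i$)
$y = \frac{223640}{9}$ ($y = 22662 - \left(\frac{26}{3} - \left(- \frac{130}{9}\right) \left(-152\right)\right) = 22662 - \left(\frac{26}{3} - \frac{19760}{9}\right) = 22662 - - \frac{19682}{9} = 22662 + \frac{19682}{9} = \frac{223640}{9} \approx 24849.0$)
$y + D = \frac{223640}{9} + i \sqrt{20037}$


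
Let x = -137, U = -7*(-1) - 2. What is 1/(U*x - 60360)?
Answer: -1/61045 ≈ -1.6381e-5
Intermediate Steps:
U = 5 (U = 7 - 2 = 5)
1/(U*x - 60360) = 1/(5*(-137) - 60360) = 1/(-685 - 60360) = 1/(-61045) = -1/61045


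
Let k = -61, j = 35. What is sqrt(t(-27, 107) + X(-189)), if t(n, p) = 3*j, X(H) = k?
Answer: 2*sqrt(11) ≈ 6.6332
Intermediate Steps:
X(H) = -61
t(n, p) = 105 (t(n, p) = 3*35 = 105)
sqrt(t(-27, 107) + X(-189)) = sqrt(105 - 61) = sqrt(44) = 2*sqrt(11)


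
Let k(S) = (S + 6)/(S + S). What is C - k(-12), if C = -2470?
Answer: -9881/4 ≈ -2470.3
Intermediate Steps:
k(S) = (6 + S)/(2*S) (k(S) = (6 + S)/((2*S)) = (6 + S)*(1/(2*S)) = (6 + S)/(2*S))
C - k(-12) = -2470 - (6 - 12)/(2*(-12)) = -2470 - (-1)*(-6)/(2*12) = -2470 - 1*¼ = -2470 - ¼ = -9881/4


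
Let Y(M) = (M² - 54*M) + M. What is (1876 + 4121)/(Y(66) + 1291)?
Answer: 5997/2149 ≈ 2.7906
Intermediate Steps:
Y(M) = M² - 53*M
(1876 + 4121)/(Y(66) + 1291) = (1876 + 4121)/(66*(-53 + 66) + 1291) = 5997/(66*13 + 1291) = 5997/(858 + 1291) = 5997/2149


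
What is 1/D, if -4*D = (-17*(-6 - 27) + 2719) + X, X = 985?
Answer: -4/4265 ≈ -0.00093787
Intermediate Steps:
D = -4265/4 (D = -((-17*(-6 - 27) + 2719) + 985)/4 = -((-17*(-33) + 2719) + 985)/4 = -((561 + 2719) + 985)/4 = -(3280 + 985)/4 = -¼*4265 = -4265/4 ≈ -1066.3)
1/D = 1/(-4265/4) = -4/4265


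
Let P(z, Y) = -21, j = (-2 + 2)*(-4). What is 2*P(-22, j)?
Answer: -42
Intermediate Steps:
j = 0 (j = 0*(-4) = 0)
2*P(-22, j) = 2*(-21) = -42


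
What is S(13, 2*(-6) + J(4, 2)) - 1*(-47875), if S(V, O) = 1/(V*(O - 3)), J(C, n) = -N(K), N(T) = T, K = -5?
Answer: 6223749/130 ≈ 47875.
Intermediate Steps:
J(C, n) = 5 (J(C, n) = -1*(-5) = 5)
S(V, O) = 1/(V*(-3 + O))
S(13, 2*(-6) + J(4, 2)) - 1*(-47875) = 1/(13*(-3 + (2*(-6) + 5))) - 1*(-47875) = 1/(13*(-3 + (-12 + 5))) + 47875 = 1/(13*(-3 - 7)) + 47875 = (1/13)/(-10) + 47875 = (1/13)*(-⅒) + 47875 = -1/130 + 47875 = 6223749/130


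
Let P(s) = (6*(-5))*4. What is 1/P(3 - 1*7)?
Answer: -1/120 ≈ -0.0083333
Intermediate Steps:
P(s) = -120 (P(s) = -30*4 = -120)
1/P(3 - 1*7) = 1/(-120) = -1/120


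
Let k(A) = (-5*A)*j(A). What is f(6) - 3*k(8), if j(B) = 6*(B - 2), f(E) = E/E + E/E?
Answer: 4322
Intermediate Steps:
f(E) = 2 (f(E) = 1 + 1 = 2)
j(B) = -12 + 6*B (j(B) = 6*(-2 + B) = -12 + 6*B)
k(A) = -5*A*(-12 + 6*A) (k(A) = (-5*A)*(-12 + 6*A) = -5*A*(-12 + 6*A))
f(6) - 3*k(8) = 2 - 90*8*(2 - 1*8) = 2 - 90*8*(2 - 8) = 2 - 90*8*(-6) = 2 - 3*(-1440) = 2 + 4320 = 4322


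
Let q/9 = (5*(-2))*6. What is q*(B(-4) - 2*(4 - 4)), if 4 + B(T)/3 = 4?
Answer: 0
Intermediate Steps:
B(T) = 0 (B(T) = -12 + 3*4 = -12 + 12 = 0)
q = -540 (q = 9*((5*(-2))*6) = 9*(-10*6) = 9*(-60) = -540)
q*(B(-4) - 2*(4 - 4)) = -540*(0 - 2*(4 - 4)) = -540*(0 - 2*0) = -540*(0 + 0) = -540*0 = 0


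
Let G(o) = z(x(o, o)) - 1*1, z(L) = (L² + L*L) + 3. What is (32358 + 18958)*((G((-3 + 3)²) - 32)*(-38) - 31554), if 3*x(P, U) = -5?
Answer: -14144023816/9 ≈ -1.5716e+9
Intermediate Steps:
x(P, U) = -5/3 (x(P, U) = (⅓)*(-5) = -5/3)
z(L) = 3 + 2*L² (z(L) = (L² + L²) + 3 = 2*L² + 3 = 3 + 2*L²)
G(o) = 68/9 (G(o) = (3 + 2*(-5/3)²) - 1*1 = (3 + 2*(25/9)) - 1 = (3 + 50/9) - 1 = 77/9 - 1 = 68/9)
(32358 + 18958)*((G((-3 + 3)²) - 32)*(-38) - 31554) = (32358 + 18958)*((68/9 - 32)*(-38) - 31554) = 51316*(-220/9*(-38) - 31554) = 51316*(8360/9 - 31554) = 51316*(-275626/9) = -14144023816/9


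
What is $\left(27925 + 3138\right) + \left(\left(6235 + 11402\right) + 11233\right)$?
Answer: $59933$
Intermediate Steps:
$\left(27925 + 3138\right) + \left(\left(6235 + 11402\right) + 11233\right) = 31063 + \left(17637 + 11233\right) = 31063 + 28870 = 59933$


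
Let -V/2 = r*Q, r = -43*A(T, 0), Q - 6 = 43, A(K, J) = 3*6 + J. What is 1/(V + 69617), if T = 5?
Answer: 1/145469 ≈ 6.8743e-6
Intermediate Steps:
A(K, J) = 18 + J
Q = 49 (Q = 6 + 43 = 49)
r = -774 (r = -43*(18 + 0) = -43*18 = -774)
V = 75852 (V = -(-1548)*49 = -2*(-37926) = 75852)
1/(V + 69617) = 1/(75852 + 69617) = 1/145469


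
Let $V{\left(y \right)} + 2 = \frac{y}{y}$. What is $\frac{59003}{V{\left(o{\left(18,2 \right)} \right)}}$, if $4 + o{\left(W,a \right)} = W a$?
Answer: $-59003$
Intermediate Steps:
$o{\left(W,a \right)} = -4 + W a$
$V{\left(y \right)} = -1$ ($V{\left(y \right)} = -2 + \frac{y}{y} = -2 + 1 = -1$)
$\frac{59003}{V{\left(o{\left(18,2 \right)} \right)}} = \frac{59003}{-1} = 59003 \left(-1\right) = -59003$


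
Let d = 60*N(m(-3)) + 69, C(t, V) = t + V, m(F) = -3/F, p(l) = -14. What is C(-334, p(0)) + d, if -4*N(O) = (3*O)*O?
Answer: -324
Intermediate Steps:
N(O) = -3*O**2/4 (N(O) = -3*O*O/4 = -3*O**2/4)
C(t, V) = V + t
d = 24 (d = 60*(-3*1**2/4) + 69 = 60*(-3*(-3*(-1/3))**2/4) + 69 = 60*(-3/4*1**2) + 69 = 60*(-3/4*1) + 69 = 60*(-3/4) + 69 = -45 + 69 = 24)
C(-334, p(0)) + d = (-14 - 334) + 24 = -348 + 24 = -324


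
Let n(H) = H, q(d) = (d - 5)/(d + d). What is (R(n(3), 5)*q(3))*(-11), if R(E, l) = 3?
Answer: 11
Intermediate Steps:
q(d) = (-5 + d)/(2*d) (q(d) = (-5 + d)/((2*d)) = (-5 + d)*(1/(2*d)) = (-5 + d)/(2*d))
(R(n(3), 5)*q(3))*(-11) = (3*((½)*(-5 + 3)/3))*(-11) = (3*((½)*(⅓)*(-2)))*(-11) = (3*(-⅓))*(-11) = -1*(-11) = 11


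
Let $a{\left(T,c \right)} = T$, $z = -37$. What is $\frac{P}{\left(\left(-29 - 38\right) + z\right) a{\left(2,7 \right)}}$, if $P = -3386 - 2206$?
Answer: $\frac{699}{26} \approx 26.885$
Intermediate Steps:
$P = -5592$ ($P = -3386 - 2206 = -5592$)
$\frac{P}{\left(\left(-29 - 38\right) + z\right) a{\left(2,7 \right)}} = - \frac{5592}{\left(\left(-29 - 38\right) - 37\right) 2} = - \frac{5592}{\left(-67 - 37\right) 2} = - \frac{5592}{\left(-104\right) 2} = - \frac{5592}{-208} = \left(-5592\right) \left(- \frac{1}{208}\right) = \frac{699}{26}$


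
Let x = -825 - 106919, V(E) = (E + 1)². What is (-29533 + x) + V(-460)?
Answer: 73404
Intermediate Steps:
V(E) = (1 + E)²
x = -107744
(-29533 + x) + V(-460) = (-29533 - 107744) + (1 - 460)² = -137277 + (-459)² = -137277 + 210681 = 73404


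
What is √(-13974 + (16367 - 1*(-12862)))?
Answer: 3*√1695 ≈ 123.51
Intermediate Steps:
√(-13974 + (16367 - 1*(-12862))) = √(-13974 + (16367 + 12862)) = √(-13974 + 29229) = √15255 = 3*√1695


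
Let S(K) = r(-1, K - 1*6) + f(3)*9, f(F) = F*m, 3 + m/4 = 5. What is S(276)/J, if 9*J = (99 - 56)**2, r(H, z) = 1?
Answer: 1953/1849 ≈ 1.0562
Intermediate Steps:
m = 8 (m = -12 + 4*5 = -12 + 20 = 8)
J = 1849/9 (J = (99 - 56)**2/9 = (1/9)*43**2 = (1/9)*1849 = 1849/9 ≈ 205.44)
f(F) = 8*F (f(F) = F*8 = 8*F)
S(K) = 217 (S(K) = 1 + (8*3)*9 = 1 + 24*9 = 1 + 216 = 217)
S(276)/J = 217/(1849/9) = 217*(9/1849) = 1953/1849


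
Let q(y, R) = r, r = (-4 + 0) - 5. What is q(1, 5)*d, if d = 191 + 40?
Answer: -2079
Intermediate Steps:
r = -9 (r = -4 - 5 = -9)
q(y, R) = -9
d = 231
q(1, 5)*d = -9*231 = -2079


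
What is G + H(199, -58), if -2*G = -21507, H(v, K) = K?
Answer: 21391/2 ≈ 10696.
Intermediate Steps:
G = 21507/2 (G = -½*(-21507) = 21507/2 ≈ 10754.)
G + H(199, -58) = 21507/2 - 58 = 21391/2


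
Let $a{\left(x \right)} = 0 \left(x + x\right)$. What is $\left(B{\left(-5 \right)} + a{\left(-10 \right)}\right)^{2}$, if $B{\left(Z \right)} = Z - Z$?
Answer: $0$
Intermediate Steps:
$B{\left(Z \right)} = 0$
$a{\left(x \right)} = 0$ ($a{\left(x \right)} = 0 \cdot 2 x = 0$)
$\left(B{\left(-5 \right)} + a{\left(-10 \right)}\right)^{2} = \left(0 + 0\right)^{2} = 0^{2} = 0$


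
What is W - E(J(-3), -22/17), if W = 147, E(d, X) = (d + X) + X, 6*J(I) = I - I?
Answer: 2543/17 ≈ 149.59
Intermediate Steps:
J(I) = 0 (J(I) = (I - I)/6 = (⅙)*0 = 0)
E(d, X) = d + 2*X (E(d, X) = (X + d) + X = d + 2*X)
W - E(J(-3), -22/17) = 147 - (0 + 2*(-22/17)) = 147 - (0 - 44/17) = 147 - 1*(-44/17) = 147 + 44/17 = 2543/17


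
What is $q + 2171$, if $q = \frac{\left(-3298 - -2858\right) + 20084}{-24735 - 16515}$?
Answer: $\frac{14922351}{6875} \approx 2170.5$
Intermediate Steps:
$q = - \frac{3274}{6875}$ ($q = \frac{\left(-3298 + 2858\right) + 20084}{-41250} = \left(-440 + 20084\right) \left(- \frac{1}{41250}\right) = 19644 \left(- \frac{1}{41250}\right) = - \frac{3274}{6875} \approx -0.47622$)
$q + 2171 = - \frac{3274}{6875} + 2171 = \frac{14922351}{6875}$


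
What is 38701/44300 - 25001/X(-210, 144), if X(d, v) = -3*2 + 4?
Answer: 553810851/44300 ≈ 12501.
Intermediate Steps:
X(d, v) = -2 (X(d, v) = -6 + 4 = -2)
38701/44300 - 25001/X(-210, 144) = 38701/44300 - 25001/(-2) = 38701*(1/44300) - 25001*(-1/2) = 38701/44300 + 25001/2 = 553810851/44300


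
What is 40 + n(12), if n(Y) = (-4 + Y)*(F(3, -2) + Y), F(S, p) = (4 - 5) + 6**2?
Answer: 416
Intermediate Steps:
F(S, p) = 35 (F(S, p) = -1 + 36 = 35)
n(Y) = (-4 + Y)*(35 + Y)
40 + n(12) = 40 + (-140 + 12**2 + 31*12) = 40 + (-140 + 144 + 372) = 40 + 376 = 416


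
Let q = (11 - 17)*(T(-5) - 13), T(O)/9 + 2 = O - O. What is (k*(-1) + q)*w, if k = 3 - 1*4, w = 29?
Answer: 5423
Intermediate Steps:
T(O) = -18 (T(O) = -18 + 9*(O - O) = -18 + 9*0 = -18 + 0 = -18)
k = -1 (k = 3 - 4 = -1)
q = 186 (q = (11 - 17)*(-18 - 13) = -6*(-31) = 186)
(k*(-1) + q)*w = (-1*(-1) + 186)*29 = (1 + 186)*29 = 187*29 = 5423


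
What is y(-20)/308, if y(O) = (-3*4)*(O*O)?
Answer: -1200/77 ≈ -15.584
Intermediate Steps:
y(O) = -12*O**2
y(-20)/308 = -12*(-20)**2/308 = -12*400*(1/308) = -4800*1/308 = -1200/77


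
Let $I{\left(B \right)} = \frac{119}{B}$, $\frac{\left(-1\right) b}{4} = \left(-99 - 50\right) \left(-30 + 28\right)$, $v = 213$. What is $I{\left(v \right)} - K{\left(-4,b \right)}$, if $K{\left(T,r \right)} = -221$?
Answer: $\frac{47192}{213} \approx 221.56$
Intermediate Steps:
$b = -1192$ ($b = - 4 \left(-99 - 50\right) \left(-30 + 28\right) = - 4 \left(\left(-149\right) \left(-2\right)\right) = \left(-4\right) 298 = -1192$)
$I{\left(v \right)} - K{\left(-4,b \right)} = \frac{119}{213} - -221 = 119 \cdot \frac{1}{213} + 221 = \frac{119}{213} + 221 = \frac{47192}{213}$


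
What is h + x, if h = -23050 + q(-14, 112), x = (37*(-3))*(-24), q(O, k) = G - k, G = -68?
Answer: -20566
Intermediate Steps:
q(O, k) = -68 - k
x = 2664 (x = -111*(-24) = 2664)
h = -23230 (h = -23050 + (-68 - 1*112) = -23050 + (-68 - 112) = -23050 - 180 = -23230)
h + x = -23230 + 2664 = -20566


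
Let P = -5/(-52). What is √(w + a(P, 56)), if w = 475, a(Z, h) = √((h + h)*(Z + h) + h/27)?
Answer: √(722475 + 182*√438945)/39 ≈ 23.543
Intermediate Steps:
P = 5/52 (P = -5*(-1/52) = 5/52 ≈ 0.096154)
a(Z, h) = √(h/27 + 2*h*(Z + h)) (a(Z, h) = √((2*h)*(Z + h) + h*(1/27)) = √(2*h*(Z + h) + h/27) = √(h/27 + 2*h*(Z + h)))
√(w + a(P, 56)) = √(475 + √3*√(56*(1 + 54*(5/52) + 54*56))/9) = √(475 + √3*√(56*(1 + 135/26 + 3024))/9) = √(475 + √3*√(56*(78785/26))/9) = √(475 + √3*√(2205980/13)/9) = √(475 + √3*(14*√146315/13)/9) = √(475 + 14*√438945/117)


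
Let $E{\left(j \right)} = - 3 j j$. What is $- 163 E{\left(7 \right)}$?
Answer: $23961$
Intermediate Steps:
$E{\left(j \right)} = - 3 j^{2}$
$- 163 E{\left(7 \right)} = - 163 \left(- 3 \cdot 7^{2}\right) = - 163 \left(\left(-3\right) 49\right) = \left(-163\right) \left(-147\right) = 23961$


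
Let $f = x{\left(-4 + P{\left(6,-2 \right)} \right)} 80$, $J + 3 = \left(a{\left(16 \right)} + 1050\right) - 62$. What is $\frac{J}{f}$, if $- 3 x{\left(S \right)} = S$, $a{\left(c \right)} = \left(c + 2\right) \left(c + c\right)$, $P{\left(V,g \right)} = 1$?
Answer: $\frac{1561}{80} \approx 19.513$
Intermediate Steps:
$a{\left(c \right)} = 2 c \left(2 + c\right)$ ($a{\left(c \right)} = \left(2 + c\right) 2 c = 2 c \left(2 + c\right)$)
$x{\left(S \right)} = - \frac{S}{3}$
$J = 1561$ ($J = -3 + \left(\left(2 \cdot 16 \left(2 + 16\right) + 1050\right) - 62\right) = -3 + \left(\left(2 \cdot 16 \cdot 18 + 1050\right) - 62\right) = -3 + \left(\left(576 + 1050\right) - 62\right) = -3 + \left(1626 - 62\right) = -3 + 1564 = 1561$)
$f = 80$ ($f = - \frac{-4 + 1}{3} \cdot 80 = \left(- \frac{1}{3}\right) \left(-3\right) 80 = 1 \cdot 80 = 80$)
$\frac{J}{f} = \frac{1561}{80}$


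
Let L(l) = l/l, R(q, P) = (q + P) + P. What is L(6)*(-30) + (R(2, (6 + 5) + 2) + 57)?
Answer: 55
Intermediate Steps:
R(q, P) = q + 2*P (R(q, P) = (P + q) + P = q + 2*P)
L(l) = 1
L(6)*(-30) + (R(2, (6 + 5) + 2) + 57) = 1*(-30) + ((2 + 2*((6 + 5) + 2)) + 57) = -30 + ((2 + 2*(11 + 2)) + 57) = -30 + ((2 + 2*13) + 57) = -30 + ((2 + 26) + 57) = -30 + (28 + 57) = -30 + 85 = 55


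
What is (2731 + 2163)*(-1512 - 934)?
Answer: -11970724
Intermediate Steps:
(2731 + 2163)*(-1512 - 934) = 4894*(-2446) = -11970724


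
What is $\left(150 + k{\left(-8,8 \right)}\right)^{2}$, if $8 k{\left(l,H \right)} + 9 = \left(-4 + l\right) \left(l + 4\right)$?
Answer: $\frac{1535121}{64} \approx 23986.0$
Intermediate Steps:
$k{\left(l,H \right)} = - \frac{9}{8} + \frac{\left(-4 + l\right) \left(4 + l\right)}{8}$ ($k{\left(l,H \right)} = - \frac{9}{8} + \frac{\left(-4 + l\right) \left(l + 4\right)}{8} = - \frac{9}{8} + \frac{\left(-4 + l\right) \left(4 + l\right)}{8}$)
$\left(150 + k{\left(-8,8 \right)}\right)^{2} = \left(150 - \left(\frac{25}{8} - \frac{\left(-8\right)^{2}}{8}\right)\right)^{2} = \left(150 + \left(- \frac{25}{8} + \frac{1}{8} \cdot 64\right)\right)^{2} = \left(150 + \left(- \frac{25}{8} + 8\right)\right)^{2} = \left(150 + \frac{39}{8}\right)^{2} = \left(\frac{1239}{8}\right)^{2} = \frac{1535121}{64}$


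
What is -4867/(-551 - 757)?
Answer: 4867/1308 ≈ 3.7209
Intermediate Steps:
-4867/(-551 - 757) = -4867/(-1308) = -4867*(-1/1308) = 4867/1308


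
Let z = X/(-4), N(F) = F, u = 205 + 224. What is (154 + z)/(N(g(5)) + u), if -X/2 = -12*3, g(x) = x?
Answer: 68/217 ≈ 0.31336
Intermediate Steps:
X = 72 (X = -(-24)*3 = -2*(-36) = 72)
u = 429
z = -18 (z = 72/(-4) = 72*(-¼) = -18)
(154 + z)/(N(g(5)) + u) = (154 - 18)/(5 + 429) = 136/434 = 136*(1/434) = 68/217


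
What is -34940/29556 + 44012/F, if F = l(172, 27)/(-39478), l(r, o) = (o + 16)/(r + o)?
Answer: -2554847547153101/317727 ≈ -8.0410e+9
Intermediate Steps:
l(r, o) = (16 + o)/(o + r)
F = -43/7856122 (F = ((16 + 27)/(27 + 172))/(-39478) = (43/199)*(-1/39478) = -43/7856122 ≈ -5.4734e-6)
-34940/29556 + 44012/F = -34940/29556 + 44012/(-43/7856122) = -34940*1/29556 + 44012*(-7856122/43) = -8735/7389 - 345763641464/43 = -2554847547153101/317727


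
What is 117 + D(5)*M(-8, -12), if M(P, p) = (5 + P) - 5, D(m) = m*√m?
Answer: 117 - 40*√5 ≈ 27.557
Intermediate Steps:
D(m) = m^(3/2)
M(P, p) = P
117 + D(5)*M(-8, -12) = 117 + 5^(3/2)*(-8) = 117 + (5*√5)*(-8) = 117 - 40*√5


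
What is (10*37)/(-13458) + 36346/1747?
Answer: 244249039/11755563 ≈ 20.777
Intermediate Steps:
(10*37)/(-13458) + 36346/1747 = 370*(-1/13458) + 36346*(1/1747) = -185/6729 + 36346/1747 = 244249039/11755563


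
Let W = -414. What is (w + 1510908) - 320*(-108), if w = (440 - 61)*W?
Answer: 1388562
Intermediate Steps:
w = -156906 (w = (440 - 61)*(-414) = 379*(-414) = -156906)
(w + 1510908) - 320*(-108) = (-156906 + 1510908) - 320*(-108) = 1354002 + 34560 = 1388562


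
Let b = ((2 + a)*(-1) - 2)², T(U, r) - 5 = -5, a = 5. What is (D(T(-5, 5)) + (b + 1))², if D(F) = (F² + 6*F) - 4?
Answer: 6084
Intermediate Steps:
T(U, r) = 0 (T(U, r) = 5 - 5 = 0)
b = 81 (b = ((2 + 5)*(-1) - 2)² = (7*(-1) - 2)² = (-7 - 2)² = (-9)² = 81)
D(F) = -4 + F² + 6*F
(D(T(-5, 5)) + (b + 1))² = ((-4 + 0² + 6*0) + (81 + 1))² = ((-4 + 0 + 0) + 82)² = (-4 + 82)² = 78² = 6084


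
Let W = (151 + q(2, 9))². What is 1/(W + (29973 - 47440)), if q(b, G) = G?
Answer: 1/8133 ≈ 0.00012296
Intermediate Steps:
W = 25600 (W = (151 + 9)² = 160² = 25600)
1/(W + (29973 - 47440)) = 1/(25600 + (29973 - 47440)) = 1/(25600 - 17467) = 1/8133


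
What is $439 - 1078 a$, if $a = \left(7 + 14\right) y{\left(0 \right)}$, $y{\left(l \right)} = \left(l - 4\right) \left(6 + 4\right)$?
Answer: $905959$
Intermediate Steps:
$y{\left(l \right)} = -40 + 10 l$ ($y{\left(l \right)} = \left(-4 + l\right) 10 = -40 + 10 l$)
$a = -840$ ($a = \left(7 + 14\right) \left(-40 + 10 \cdot 0\right) = 21 \left(-40 + 0\right) = 21 \left(-40\right) = -840$)
$439 - 1078 a = 439 - -905520 = 439 + 905520 = 905959$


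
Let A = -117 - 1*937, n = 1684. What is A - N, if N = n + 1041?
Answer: -3779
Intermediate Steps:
N = 2725 (N = 1684 + 1041 = 2725)
A = -1054 (A = -117 - 937 = -1054)
A - N = -1054 - 1*2725 = -1054 - 2725 = -3779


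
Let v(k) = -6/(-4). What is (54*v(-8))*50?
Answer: 4050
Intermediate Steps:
v(k) = 3/2 (v(k) = -6*(-1/4) = 3/2)
(54*v(-8))*50 = (54*(3/2))*50 = 81*50 = 4050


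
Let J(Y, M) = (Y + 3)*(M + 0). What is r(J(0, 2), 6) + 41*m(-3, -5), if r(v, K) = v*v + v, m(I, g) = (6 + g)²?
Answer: 83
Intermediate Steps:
J(Y, M) = M*(3 + Y) (J(Y, M) = (3 + Y)*M = M*(3 + Y))
r(v, K) = v + v² (r(v, K) = v² + v = v + v²)
r(J(0, 2), 6) + 41*m(-3, -5) = (2*(3 + 0))*(1 + 2*(3 + 0)) + 41*(6 - 5)² = (2*3)*(1 + 2*3) + 41*1² = 6*(1 + 6) + 41*1 = 6*7 + 41 = 42 + 41 = 83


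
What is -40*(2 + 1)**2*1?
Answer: -360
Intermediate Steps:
-40*(2 + 1)**2*1 = -40*3**2*1 = -40*9*1 = -10*36*1 = -360*1 = -360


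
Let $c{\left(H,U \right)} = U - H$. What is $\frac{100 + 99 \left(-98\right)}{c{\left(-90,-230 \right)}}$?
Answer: $\frac{4801}{70} \approx 68.586$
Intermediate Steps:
$\frac{100 + 99 \left(-98\right)}{c{\left(-90,-230 \right)}} = \frac{100 + 99 \left(-98\right)}{-230 - -90} = \frac{100 - 9702}{-230 + 90} = - \frac{9602}{-140} = \left(-9602\right) \left(- \frac{1}{140}\right) = \frac{4801}{70}$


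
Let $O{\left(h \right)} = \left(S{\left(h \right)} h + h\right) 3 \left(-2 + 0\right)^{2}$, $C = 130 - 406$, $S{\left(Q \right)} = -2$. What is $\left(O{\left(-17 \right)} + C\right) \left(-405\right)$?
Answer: $29160$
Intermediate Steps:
$C = -276$ ($C = 130 - 406 = -276$)
$O{\left(h \right)} = - 12 h$ ($O{\left(h \right)} = \left(- 2 h + h\right) 3 \left(-2 + 0\right)^{2} = - h 3 \left(-2\right)^{2} = - 3 h 4 = - 12 h$)
$\left(O{\left(-17 \right)} + C\right) \left(-405\right) = \left(\left(-12\right) \left(-17\right) - 276\right) \left(-405\right) = \left(204 - 276\right) \left(-405\right) = \left(-72\right) \left(-405\right) = 29160$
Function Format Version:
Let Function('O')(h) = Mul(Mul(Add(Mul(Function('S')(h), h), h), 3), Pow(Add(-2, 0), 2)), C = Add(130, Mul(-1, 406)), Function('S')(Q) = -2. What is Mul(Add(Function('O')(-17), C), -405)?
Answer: 29160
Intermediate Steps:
C = -276 (C = Add(130, -406) = -276)
Function('O')(h) = Mul(-12, h) (Function('O')(h) = Mul(Mul(Add(Mul(-2, h), h), 3), Pow(Add(-2, 0), 2)) = Mul(Mul(Mul(-1, h), 3), Pow(-2, 2)) = Mul(Mul(-3, h), 4) = Mul(-12, h))
Mul(Add(Function('O')(-17), C), -405) = Mul(Add(Mul(-12, -17), -276), -405) = Mul(Add(204, -276), -405) = Mul(-72, -405) = 29160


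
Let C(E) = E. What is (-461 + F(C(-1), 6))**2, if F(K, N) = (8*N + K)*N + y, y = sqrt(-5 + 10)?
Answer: (179 - sqrt(5))**2 ≈ 31246.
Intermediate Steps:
y = sqrt(5) ≈ 2.2361
F(K, N) = sqrt(5) + N*(K + 8*N) (F(K, N) = (8*N + K)*N + sqrt(5) = (K + 8*N)*N + sqrt(5) = N*(K + 8*N) + sqrt(5) = sqrt(5) + N*(K + 8*N))
(-461 + F(C(-1), 6))**2 = (-461 + (sqrt(5) + 8*6**2 - 1*6))**2 = (-461 + (sqrt(5) + 8*36 - 6))**2 = (-461 + (sqrt(5) + 288 - 6))**2 = (-461 + (282 + sqrt(5)))**2 = (-179 + sqrt(5))**2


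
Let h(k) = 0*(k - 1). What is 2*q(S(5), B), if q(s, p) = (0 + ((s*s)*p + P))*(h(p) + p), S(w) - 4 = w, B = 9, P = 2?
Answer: 13158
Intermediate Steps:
h(k) = 0 (h(k) = 0*(-1 + k) = 0)
S(w) = 4 + w
q(s, p) = p*(2 + p*s**2) (q(s, p) = (0 + ((s*s)*p + 2))*(0 + p) = (0 + (s**2*p + 2))*p = (0 + (p*s**2 + 2))*p = (0 + (2 + p*s**2))*p = (2 + p*s**2)*p = p*(2 + p*s**2))
2*q(S(5), B) = 2*(9*(2 + 9*(4 + 5)**2)) = 2*(9*(2 + 9*9**2)) = 2*(9*(2 + 9*81)) = 2*(9*(2 + 729)) = 2*(9*731) = 2*6579 = 13158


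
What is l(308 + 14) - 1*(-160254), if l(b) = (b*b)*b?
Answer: 33546502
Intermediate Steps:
l(b) = b**3 (l(b) = b**2*b = b**3)
l(308 + 14) - 1*(-160254) = (308 + 14)**3 - 1*(-160254) = 322**3 + 160254 = 33386248 + 160254 = 33546502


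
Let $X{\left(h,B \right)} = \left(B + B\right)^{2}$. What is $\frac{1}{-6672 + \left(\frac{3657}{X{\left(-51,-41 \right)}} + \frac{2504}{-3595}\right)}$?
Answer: $- \frac{24172780}{161284478141} \approx -0.00014988$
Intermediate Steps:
$X{\left(h,B \right)} = 4 B^{2}$ ($X{\left(h,B \right)} = \left(2 B\right)^{2} = 4 B^{2}$)
$\frac{1}{-6672 + \left(\frac{3657}{X{\left(-51,-41 \right)}} + \frac{2504}{-3595}\right)} = \frac{1}{-6672 + \left(\frac{3657}{4 \left(-41\right)^{2}} + \frac{2504}{-3595}\right)} = \frac{1}{-6672 + \left(\frac{3657}{4 \cdot 1681} + 2504 \left(- \frac{1}{3595}\right)\right)} = \frac{1}{-6672 - \left(\frac{2504}{3595} - \frac{3657}{6724}\right)} = \frac{1}{-6672 + \left(3657 \cdot \frac{1}{6724} - \frac{2504}{3595}\right)} = \frac{1}{-6672 + \left(\frac{3657}{6724} - \frac{2504}{3595}\right)} = \frac{1}{-6672 - \frac{3689981}{24172780}} = \frac{1}{- \frac{161284478141}{24172780}} = - \frac{24172780}{161284478141}$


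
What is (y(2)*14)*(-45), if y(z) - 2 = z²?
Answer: -3780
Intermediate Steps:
y(z) = 2 + z²
(y(2)*14)*(-45) = ((2 + 2²)*14)*(-45) = ((2 + 4)*14)*(-45) = (6*14)*(-45) = 84*(-45) = -3780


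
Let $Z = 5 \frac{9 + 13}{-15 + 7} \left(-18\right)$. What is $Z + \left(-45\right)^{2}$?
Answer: $\frac{4545}{2} \approx 2272.5$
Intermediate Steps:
$Z = \frac{495}{2}$ ($Z = 5 \frac{22}{-8} \left(-18\right) = 5 \cdot 22 \left(- \frac{1}{8}\right) \left(-18\right) = 5 \left(- \frac{11}{4}\right) \left(-18\right) = \left(- \frac{55}{4}\right) \left(-18\right) = \frac{495}{2} \approx 247.5$)
$Z + \left(-45\right)^{2} = \frac{495}{2} + \left(-45\right)^{2} = \frac{495}{2} + 2025 = \frac{4545}{2}$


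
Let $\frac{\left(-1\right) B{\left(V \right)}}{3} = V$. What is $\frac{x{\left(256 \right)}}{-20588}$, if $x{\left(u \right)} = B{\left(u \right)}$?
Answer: $\frac{192}{5147} \approx 0.037303$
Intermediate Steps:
$B{\left(V \right)} = - 3 V$
$x{\left(u \right)} = - 3 u$
$\frac{x{\left(256 \right)}}{-20588} = \frac{\left(-3\right) 256}{-20588} = \left(-768\right) \left(- \frac{1}{20588}\right) = \frac{192}{5147}$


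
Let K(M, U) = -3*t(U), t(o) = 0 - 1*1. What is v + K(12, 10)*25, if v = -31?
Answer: 44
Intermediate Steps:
t(o) = -1 (t(o) = 0 - 1 = -1)
K(M, U) = 3 (K(M, U) = -3*(-1) = 3)
v + K(12, 10)*25 = -31 + 3*25 = -31 + 75 = 44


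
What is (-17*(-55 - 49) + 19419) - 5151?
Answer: 16036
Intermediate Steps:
(-17*(-55 - 49) + 19419) - 5151 = (-17*(-104) + 19419) - 5151 = (1768 + 19419) - 5151 = 21187 - 5151 = 16036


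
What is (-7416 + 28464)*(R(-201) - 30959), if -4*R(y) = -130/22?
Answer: -7167533322/11 ≈ -6.5159e+8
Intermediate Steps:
R(y) = 65/44 (R(y) = -(-65)/(2*22) = -¼*(-65/11) = 65/44)
(-7416 + 28464)*(R(-201) - 30959) = (-7416 + 28464)*(65/44 - 30959) = 21048*(-1362131/44) = -7167533322/11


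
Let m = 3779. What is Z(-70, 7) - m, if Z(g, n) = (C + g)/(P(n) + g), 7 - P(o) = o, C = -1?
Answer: -264459/70 ≈ -3778.0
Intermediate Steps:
P(o) = 7 - o
Z(g, n) = (-1 + g)/(7 + g - n) (Z(g, n) = (-1 + g)/((7 - n) + g) = (-1 + g)/(7 + g - n))
Z(-70, 7) - m = (-1 - 70)/(7 - 70 - 1*7) - 1*3779 = -71/(7 - 70 - 7) - 3779 = -71/(-70) - 3779 = -1/70*(-71) - 3779 = 71/70 - 3779 = -264459/70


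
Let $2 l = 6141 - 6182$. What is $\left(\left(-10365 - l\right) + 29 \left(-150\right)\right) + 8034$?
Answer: $- \frac{13321}{2} \approx -6660.5$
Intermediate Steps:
$l = - \frac{41}{2}$ ($l = \frac{6141 - 6182}{2} = \frac{1}{2} \left(-41\right) = - \frac{41}{2} \approx -20.5$)
$\left(\left(-10365 - l\right) + 29 \left(-150\right)\right) + 8034 = \left(\left(-10365 - - \frac{41}{2}\right) + 29 \left(-150\right)\right) + 8034 = \left(\left(-10365 + \frac{41}{2}\right) - 4350\right) + 8034 = \left(- \frac{20689}{2} - 4350\right) + 8034 = - \frac{29389}{2} + 8034 = - \frac{13321}{2}$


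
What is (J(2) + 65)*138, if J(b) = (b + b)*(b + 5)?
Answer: 12834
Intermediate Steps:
J(b) = 2*b*(5 + b) (J(b) = (2*b)*(5 + b) = 2*b*(5 + b))
(J(2) + 65)*138 = (2*2*(5 + 2) + 65)*138 = (2*2*7 + 65)*138 = (28 + 65)*138 = 93*138 = 12834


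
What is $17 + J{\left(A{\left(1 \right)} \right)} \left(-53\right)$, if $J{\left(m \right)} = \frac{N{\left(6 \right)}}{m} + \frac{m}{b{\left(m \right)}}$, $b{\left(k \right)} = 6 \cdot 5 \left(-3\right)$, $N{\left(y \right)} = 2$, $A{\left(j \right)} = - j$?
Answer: $\frac{11017}{90} \approx 122.41$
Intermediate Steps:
$b{\left(k \right)} = -90$ ($b{\left(k \right)} = 30 \left(-3\right) = -90$)
$J{\left(m \right)} = \frac{2}{m} - \frac{m}{90}$ ($J{\left(m \right)} = \frac{2}{m} + \frac{m}{-90} = \frac{2}{m} + m \left(- \frac{1}{90}\right) = \frac{2}{m} - \frac{m}{90}$)
$17 + J{\left(A{\left(1 \right)} \right)} \left(-53\right) = 17 + \left(\frac{2}{\left(-1\right) 1} - \frac{\left(-1\right) 1}{90}\right) \left(-53\right) = 17 + \left(\frac{2}{-1} - - \frac{1}{90}\right) \left(-53\right) = 17 + \left(2 \left(-1\right) + \frac{1}{90}\right) \left(-53\right) = 17 + \left(-2 + \frac{1}{90}\right) \left(-53\right) = 17 - - \frac{9487}{90} = 17 + \frac{9487}{90} = \frac{11017}{90}$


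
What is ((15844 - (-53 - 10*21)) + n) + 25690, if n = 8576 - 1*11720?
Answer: 38653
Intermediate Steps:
n = -3144 (n = 8576 - 11720 = -3144)
((15844 - (-53 - 10*21)) + n) + 25690 = ((15844 - (-53 - 10*21)) - 3144) + 25690 = ((15844 - (-53 - 210)) - 3144) + 25690 = ((15844 - 1*(-263)) - 3144) + 25690 = ((15844 + 263) - 3144) + 25690 = (16107 - 3144) + 25690 = 12963 + 25690 = 38653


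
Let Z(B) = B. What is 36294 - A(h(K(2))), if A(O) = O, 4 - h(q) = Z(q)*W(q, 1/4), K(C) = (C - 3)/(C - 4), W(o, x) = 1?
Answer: 72581/2 ≈ 36291.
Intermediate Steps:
K(C) = (-3 + C)/(-4 + C)
h(q) = 4 - q
36294 - A(h(K(2))) = 36294 - (4 - (-3 + 2)/(-4 + 2)) = 36294 - (4 - (-1)/(-2)) = 36294 - (4 - (-1)*(-1)/2) = 36294 - (4 - 1*1/2) = 36294 - (4 - 1/2) = 36294 - 1*7/2 = 36294 - 7/2 = 72581/2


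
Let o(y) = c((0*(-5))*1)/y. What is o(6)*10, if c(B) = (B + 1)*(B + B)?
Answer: 0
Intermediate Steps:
c(B) = 2*B*(1 + B) (c(B) = (1 + B)*(2*B) = 2*B*(1 + B))
o(y) = 0 (o(y) = (2*((0*(-5))*1)*(1 + (0*(-5))*1))/y = (2*(0*1)*(1 + 0*1))/y = (2*0*(1 + 0))/y = (2*0*1)/y = 0/y = 0)
o(6)*10 = 0*10 = 0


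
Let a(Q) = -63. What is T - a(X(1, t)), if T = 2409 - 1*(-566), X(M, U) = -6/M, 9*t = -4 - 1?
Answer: 3038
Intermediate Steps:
t = -5/9 (t = (-4 - 1)/9 = (⅑)*(-5) = -5/9 ≈ -0.55556)
T = 2975 (T = 2409 + 566 = 2975)
T - a(X(1, t)) = 2975 - 1*(-63) = 2975 + 63 = 3038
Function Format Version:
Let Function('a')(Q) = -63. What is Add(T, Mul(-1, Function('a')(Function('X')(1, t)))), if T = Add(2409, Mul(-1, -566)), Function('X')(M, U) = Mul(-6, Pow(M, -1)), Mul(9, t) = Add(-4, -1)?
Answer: 3038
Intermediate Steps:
t = Rational(-5, 9) (t = Mul(Rational(1, 9), Add(-4, -1)) = Mul(Rational(1, 9), -5) = Rational(-5, 9) ≈ -0.55556)
T = 2975 (T = Add(2409, 566) = 2975)
Add(T, Mul(-1, Function('a')(Function('X')(1, t)))) = Add(2975, Mul(-1, -63)) = Add(2975, 63) = 3038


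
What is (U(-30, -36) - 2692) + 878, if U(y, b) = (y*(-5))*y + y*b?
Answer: -5234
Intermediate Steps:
U(y, b) = -5*y² + b*y (U(y, b) = (-5*y)*y + b*y = -5*y² + b*y)
(U(-30, -36) - 2692) + 878 = (-30*(-36 - 5*(-30)) - 2692) + 878 = (-30*(-36 + 150) - 2692) + 878 = (-30*114 - 2692) + 878 = (-3420 - 2692) + 878 = -6112 + 878 = -5234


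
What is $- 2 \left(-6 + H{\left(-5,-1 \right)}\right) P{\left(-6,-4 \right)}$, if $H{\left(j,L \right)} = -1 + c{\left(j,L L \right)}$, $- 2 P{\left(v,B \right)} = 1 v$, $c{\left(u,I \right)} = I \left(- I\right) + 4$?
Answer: $24$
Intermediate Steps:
$c{\left(u,I \right)} = 4 - I^{2}$ ($c{\left(u,I \right)} = - I^{2} + 4 = 4 - I^{2}$)
$P{\left(v,B \right)} = - \frac{v}{2}$ ($P{\left(v,B \right)} = - \frac{1 v}{2} = - \frac{v}{2}$)
$H{\left(j,L \right)} = 3 - L^{4}$ ($H{\left(j,L \right)} = -1 - \left(-4 + \left(L L\right)^{2}\right) = -1 - \left(-4 + \left(L^{2}\right)^{2}\right) = -1 - \left(-4 + L^{4}\right) = 3 - L^{4}$)
$- 2 \left(-6 + H{\left(-5,-1 \right)}\right) P{\left(-6,-4 \right)} = - 2 \left(-6 + \left(3 - \left(-1\right)^{4}\right)\right) \left(\left(- \frac{1}{2}\right) \left(-6\right)\right) = - 2 \left(-6 + \left(3 - 1\right)\right) 3 = - 2 \left(-6 + 2\right) 3 = \left(-2\right) \left(-4\right) 3 = 8 \cdot 3 = 24$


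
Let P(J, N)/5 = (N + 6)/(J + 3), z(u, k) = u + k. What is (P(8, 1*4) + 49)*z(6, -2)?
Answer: 2356/11 ≈ 214.18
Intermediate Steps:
z(u, k) = k + u
P(J, N) = 5*(6 + N)/(3 + J) (P(J, N) = 5*((N + 6)/(J + 3)) = 5*((6 + N)/(3 + J)) = 5*(6 + N)/(3 + J))
(P(8, 1*4) + 49)*z(6, -2) = (5*(6 + 1*4)/(3 + 8) + 49)*(-2 + 6) = (5*(6 + 4)/11 + 49)*4 = (5*(1/11)*10 + 49)*4 = (50/11 + 49)*4 = (589/11)*4 = 2356/11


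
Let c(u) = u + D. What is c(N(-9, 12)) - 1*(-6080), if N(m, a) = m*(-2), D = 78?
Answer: 6176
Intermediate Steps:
N(m, a) = -2*m
c(u) = 78 + u (c(u) = u + 78 = 78 + u)
c(N(-9, 12)) - 1*(-6080) = (78 - 2*(-9)) - 1*(-6080) = (78 + 18) + 6080 = 96 + 6080 = 6176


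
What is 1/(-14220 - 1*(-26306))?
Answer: 1/12086 ≈ 8.2740e-5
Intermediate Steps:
1/(-14220 - 1*(-26306)) = 1/(-14220 + 26306) = 1/12086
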